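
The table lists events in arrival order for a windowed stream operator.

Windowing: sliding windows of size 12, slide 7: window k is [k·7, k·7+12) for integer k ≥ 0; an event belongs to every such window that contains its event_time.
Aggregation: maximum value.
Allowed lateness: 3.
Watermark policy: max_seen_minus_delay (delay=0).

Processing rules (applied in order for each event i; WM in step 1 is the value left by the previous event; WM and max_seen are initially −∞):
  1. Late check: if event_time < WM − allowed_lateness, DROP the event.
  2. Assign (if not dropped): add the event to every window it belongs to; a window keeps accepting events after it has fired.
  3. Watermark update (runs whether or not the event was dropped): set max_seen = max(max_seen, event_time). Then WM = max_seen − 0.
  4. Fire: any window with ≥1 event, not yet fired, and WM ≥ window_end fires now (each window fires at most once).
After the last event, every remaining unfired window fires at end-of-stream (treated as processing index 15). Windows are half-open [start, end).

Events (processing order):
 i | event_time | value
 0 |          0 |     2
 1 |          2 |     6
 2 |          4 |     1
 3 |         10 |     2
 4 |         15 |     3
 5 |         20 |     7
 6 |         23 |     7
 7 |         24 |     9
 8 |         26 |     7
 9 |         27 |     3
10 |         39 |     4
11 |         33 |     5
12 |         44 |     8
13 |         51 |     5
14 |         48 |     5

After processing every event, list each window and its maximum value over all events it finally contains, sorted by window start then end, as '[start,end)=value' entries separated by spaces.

i=0 t=0 v=2: → [0,12); WM=0
i=1 t=2 v=6: → [0,12); WM=2
i=2 t=4 v=1: → [0,12); WM=4
i=3 t=10 v=2: → [7,19),[0,12); WM=10
i=4 t=15 v=3: → [14,26),[7,19); WM=15; [0,12) fires=6
i=5 t=20 v=7: → [14,26); WM=20; [7,19) fires=3
i=6 t=23 v=7: → [21,33),[14,26); WM=23
i=7 t=24 v=9: → [21,33),[14,26); WM=24
i=8 t=26 v=7: → [21,33); WM=26; [14,26) fires=9
i=9 t=27 v=3: → [21,33); WM=27
i=10 t=39 v=4: → [35,47),[28,40); WM=39; [21,33) fires=9
i=11 t=33 v=5: DROP (t<39-3); WM=39
i=12 t=44 v=8: → [42,54),[35,47); WM=44; [28,40) fires=4
i=13 t=51 v=5: → [49,61),[42,54); WM=51; [35,47) fires=8
i=14 t=48 v=5: → [42,54); WM=51

[0,12)=6 [7,19)=3 [14,26)=9 [21,33)=9 [28,40)=4 [35,47)=8 [42,54)=8 [49,61)=5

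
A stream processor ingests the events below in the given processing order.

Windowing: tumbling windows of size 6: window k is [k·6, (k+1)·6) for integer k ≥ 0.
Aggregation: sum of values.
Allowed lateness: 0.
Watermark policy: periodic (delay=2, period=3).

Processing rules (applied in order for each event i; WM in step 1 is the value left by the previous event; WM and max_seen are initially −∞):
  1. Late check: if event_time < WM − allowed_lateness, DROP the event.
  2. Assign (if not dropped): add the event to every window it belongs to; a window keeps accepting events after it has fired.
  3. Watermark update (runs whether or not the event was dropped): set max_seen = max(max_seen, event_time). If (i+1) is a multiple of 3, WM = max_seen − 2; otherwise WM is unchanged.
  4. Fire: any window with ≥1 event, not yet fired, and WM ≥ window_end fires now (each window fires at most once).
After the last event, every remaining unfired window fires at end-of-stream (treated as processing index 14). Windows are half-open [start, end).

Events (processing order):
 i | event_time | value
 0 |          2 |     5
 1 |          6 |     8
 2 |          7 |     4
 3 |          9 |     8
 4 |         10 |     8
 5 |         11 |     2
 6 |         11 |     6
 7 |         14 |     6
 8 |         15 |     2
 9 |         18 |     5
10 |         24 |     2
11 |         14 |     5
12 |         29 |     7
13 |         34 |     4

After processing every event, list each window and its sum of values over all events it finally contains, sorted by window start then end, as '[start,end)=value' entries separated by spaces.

i=0 t=2 v=5: → [0,6); WM=−∞
i=1 t=6 v=8: → [6,12); WM=−∞
i=2 t=7 v=4: → [6,12); WM=5
i=3 t=9 v=8: → [6,12); WM=5
i=4 t=10 v=8: → [6,12); WM=5
i=5 t=11 v=2: → [6,12); WM=9; [0,6) fires=5
i=6 t=11 v=6: → [6,12); WM=9
i=7 t=14 v=6: → [12,18); WM=9
i=8 t=15 v=2: → [12,18); WM=13; [6,12) fires=36
i=9 t=18 v=5: → [18,24); WM=13
i=10 t=24 v=2: → [24,30); WM=13
i=11 t=14 v=5: → [12,18); WM=22; [12,18) fires=13
i=12 t=29 v=7: → [24,30); WM=22
i=13 t=34 v=4: → [30,36); WM=22

[0,6)=5 [6,12)=36 [12,18)=13 [18,24)=5 [24,30)=9 [30,36)=4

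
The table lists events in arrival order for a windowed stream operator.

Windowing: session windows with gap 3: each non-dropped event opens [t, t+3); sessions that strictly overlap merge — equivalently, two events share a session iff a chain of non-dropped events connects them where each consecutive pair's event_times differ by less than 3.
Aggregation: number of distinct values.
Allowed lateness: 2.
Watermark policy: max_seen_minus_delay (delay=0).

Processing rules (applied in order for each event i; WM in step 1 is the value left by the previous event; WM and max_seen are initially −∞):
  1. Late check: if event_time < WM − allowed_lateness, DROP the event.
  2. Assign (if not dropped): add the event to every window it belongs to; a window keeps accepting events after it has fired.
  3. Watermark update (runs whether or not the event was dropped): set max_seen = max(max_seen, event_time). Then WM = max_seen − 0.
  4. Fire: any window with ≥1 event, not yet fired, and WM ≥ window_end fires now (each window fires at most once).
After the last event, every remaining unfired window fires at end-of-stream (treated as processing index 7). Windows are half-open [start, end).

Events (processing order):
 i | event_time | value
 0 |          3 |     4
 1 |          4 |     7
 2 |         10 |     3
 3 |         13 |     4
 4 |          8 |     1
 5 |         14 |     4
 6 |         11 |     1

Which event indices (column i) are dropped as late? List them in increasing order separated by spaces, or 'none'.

4 6

i=0 t=3 v=4: → [3,6); WM=3
i=1 t=4 v=7: → [3,7); WM=4
i=2 t=10 v=3: → [10,13); WM=10
i=3 t=13 v=4: → [13,16); WM=13
i=4 t=8 v=1: DROP (t<13-2); WM=13
i=5 t=14 v=4: → [13,17); WM=14
i=6 t=11 v=1: DROP (t<14-2); WM=14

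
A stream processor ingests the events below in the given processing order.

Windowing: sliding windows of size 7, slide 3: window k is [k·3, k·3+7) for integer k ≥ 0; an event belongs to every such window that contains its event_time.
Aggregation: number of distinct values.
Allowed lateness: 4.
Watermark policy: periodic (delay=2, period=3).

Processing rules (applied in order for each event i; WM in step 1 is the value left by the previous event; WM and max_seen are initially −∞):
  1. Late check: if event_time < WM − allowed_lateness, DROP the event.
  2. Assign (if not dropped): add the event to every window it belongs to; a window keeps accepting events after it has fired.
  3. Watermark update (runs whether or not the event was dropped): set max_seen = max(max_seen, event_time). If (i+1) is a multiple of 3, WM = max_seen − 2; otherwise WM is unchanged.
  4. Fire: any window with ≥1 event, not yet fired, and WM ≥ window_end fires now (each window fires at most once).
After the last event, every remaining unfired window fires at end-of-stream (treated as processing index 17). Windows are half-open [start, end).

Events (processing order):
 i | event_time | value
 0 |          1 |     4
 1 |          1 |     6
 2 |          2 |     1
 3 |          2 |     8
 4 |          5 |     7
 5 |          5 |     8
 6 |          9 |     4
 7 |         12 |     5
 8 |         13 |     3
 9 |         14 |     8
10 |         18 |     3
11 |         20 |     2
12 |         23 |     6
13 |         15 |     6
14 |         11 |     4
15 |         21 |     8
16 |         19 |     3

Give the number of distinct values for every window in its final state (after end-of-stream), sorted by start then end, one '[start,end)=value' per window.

[0,7)=5 [3,10)=3 [6,13)=2 [9,16)=5 [12,19)=4 [15,22)=4 [18,25)=4 [21,28)=2

i=0 t=1 v=4: → [0,7); WM=−∞
i=1 t=1 v=6: → [0,7); WM=−∞
i=2 t=2 v=1: → [0,7); WM=0
i=3 t=2 v=8: → [0,7); WM=0
i=4 t=5 v=7: → [3,10),[0,7); WM=0
i=5 t=5 v=8: → [3,10),[0,7); WM=3
i=6 t=9 v=4: → [9,16),[6,13),[3,10); WM=3
i=7 t=12 v=5: → [12,19),[9,16),[6,13); WM=3
i=8 t=13 v=3: → [12,19),[9,16); WM=11; [0,7) fires=5 [3,10) fires=3
i=9 t=14 v=8: → [12,19),[9,16); WM=11
i=10 t=18 v=3: → [18,25),[15,22),[12,19); WM=11
i=11 t=20 v=2: → [18,25),[15,22); WM=18; [6,13) fires=2 [9,16) fires=4
i=12 t=23 v=6: → [21,28),[18,25); WM=18
i=13 t=15 v=6: → [15,22),[12,19),[9,16); WM=18
i=14 t=11 v=4: DROP (t<18-4); WM=21; [12,19) fires=4
i=15 t=21 v=8: → [21,28),[18,25),[15,22); WM=21
i=16 t=19 v=3: → [18,25),[15,22); WM=21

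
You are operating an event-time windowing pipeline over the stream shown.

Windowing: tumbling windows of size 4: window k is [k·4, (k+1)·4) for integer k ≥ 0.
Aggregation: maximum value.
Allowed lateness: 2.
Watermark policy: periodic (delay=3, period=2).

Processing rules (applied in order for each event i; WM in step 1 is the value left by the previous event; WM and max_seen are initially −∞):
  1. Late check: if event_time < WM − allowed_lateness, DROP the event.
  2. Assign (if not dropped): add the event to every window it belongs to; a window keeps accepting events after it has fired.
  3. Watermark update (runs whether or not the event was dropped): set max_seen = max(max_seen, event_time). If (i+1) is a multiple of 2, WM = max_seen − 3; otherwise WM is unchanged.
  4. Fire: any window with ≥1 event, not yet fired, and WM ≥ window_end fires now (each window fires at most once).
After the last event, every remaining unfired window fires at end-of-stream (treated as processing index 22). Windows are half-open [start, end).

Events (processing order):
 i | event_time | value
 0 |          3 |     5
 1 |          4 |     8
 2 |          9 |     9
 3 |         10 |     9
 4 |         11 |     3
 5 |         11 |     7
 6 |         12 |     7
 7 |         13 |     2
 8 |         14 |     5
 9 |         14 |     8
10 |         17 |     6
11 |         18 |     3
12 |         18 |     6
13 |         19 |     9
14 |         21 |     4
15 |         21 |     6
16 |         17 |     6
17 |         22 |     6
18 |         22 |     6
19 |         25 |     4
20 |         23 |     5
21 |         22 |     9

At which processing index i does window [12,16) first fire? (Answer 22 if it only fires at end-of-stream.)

i=0 t=3 v=5: → [0,4); WM=−∞
i=1 t=4 v=8: → [4,8); WM=1
i=2 t=9 v=9: → [8,12); WM=1
i=3 t=10 v=9: → [8,12); WM=7; [0,4) fires=5
i=4 t=11 v=3: → [8,12); WM=7
i=5 t=11 v=7: → [8,12); WM=8; [4,8) fires=8
i=6 t=12 v=7: → [12,16); WM=8
i=7 t=13 v=2: → [12,16); WM=10
i=8 t=14 v=5: → [12,16); WM=10
i=9 t=14 v=8: → [12,16); WM=11
i=10 t=17 v=6: → [16,20); WM=11
i=11 t=18 v=3: → [16,20); WM=15; [8,12) fires=9
i=12 t=18 v=6: → [16,20); WM=15
i=13 t=19 v=9: → [16,20); WM=16; [12,16) fires=8
i=14 t=21 v=4: → [20,24); WM=16
i=15 t=21 v=6: → [20,24); WM=18
i=16 t=17 v=6: → [16,20); WM=18
i=17 t=22 v=6: → [20,24); WM=19
i=18 t=22 v=6: → [20,24); WM=19
i=19 t=25 v=4: → [24,28); WM=22; [16,20) fires=9
i=20 t=23 v=5: → [20,24); WM=22
i=21 t=22 v=9: → [20,24); WM=22

13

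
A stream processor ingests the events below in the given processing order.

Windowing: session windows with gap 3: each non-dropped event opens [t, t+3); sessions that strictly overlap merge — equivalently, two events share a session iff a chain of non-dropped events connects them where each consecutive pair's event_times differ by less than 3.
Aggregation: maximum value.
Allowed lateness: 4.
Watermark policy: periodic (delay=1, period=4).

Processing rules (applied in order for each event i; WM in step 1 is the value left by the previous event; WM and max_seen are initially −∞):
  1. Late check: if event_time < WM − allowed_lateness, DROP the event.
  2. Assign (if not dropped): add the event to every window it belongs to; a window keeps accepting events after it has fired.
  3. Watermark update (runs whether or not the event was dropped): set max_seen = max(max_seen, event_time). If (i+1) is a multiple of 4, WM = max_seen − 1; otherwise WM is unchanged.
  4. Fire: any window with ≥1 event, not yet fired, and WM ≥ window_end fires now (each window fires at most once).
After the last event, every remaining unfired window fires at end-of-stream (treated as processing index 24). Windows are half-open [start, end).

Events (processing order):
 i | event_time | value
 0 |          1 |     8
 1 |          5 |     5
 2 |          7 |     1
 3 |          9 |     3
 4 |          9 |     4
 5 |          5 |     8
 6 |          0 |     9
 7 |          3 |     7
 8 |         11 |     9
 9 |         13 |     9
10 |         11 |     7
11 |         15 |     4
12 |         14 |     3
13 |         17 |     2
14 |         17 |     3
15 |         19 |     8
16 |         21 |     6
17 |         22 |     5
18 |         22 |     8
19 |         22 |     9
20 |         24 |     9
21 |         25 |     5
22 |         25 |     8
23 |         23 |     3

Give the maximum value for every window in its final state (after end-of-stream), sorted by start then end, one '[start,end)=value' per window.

[1,4)=8 [5,28)=9

i=0 t=1 v=8: → [1,4); WM=−∞
i=1 t=5 v=5: → [5,8); WM=−∞
i=2 t=7 v=1: → [5,10); WM=−∞
i=3 t=9 v=3: → [5,12); WM=8
i=4 t=9 v=4: → [5,12); WM=8
i=5 t=5 v=8: → [5,12); WM=8
i=6 t=0 v=9: DROP (t<8-4); WM=8
i=7 t=3 v=7: DROP (t<8-4); WM=8
i=8 t=11 v=9: → [5,14); WM=8
i=9 t=13 v=9: → [5,16); WM=8
i=10 t=11 v=7: → [5,16); WM=8
i=11 t=15 v=4: → [5,18); WM=14
i=12 t=14 v=3: → [5,18); WM=14
i=13 t=17 v=2: → [5,20); WM=14
i=14 t=17 v=3: → [5,20); WM=14
i=15 t=19 v=8: → [5,22); WM=18
i=16 t=21 v=6: → [5,24); WM=18
i=17 t=22 v=5: → [5,25); WM=18
i=18 t=22 v=8: → [5,25); WM=18
i=19 t=22 v=9: → [5,25); WM=21
i=20 t=24 v=9: → [5,27); WM=21
i=21 t=25 v=5: → [5,28); WM=21
i=22 t=25 v=8: → [5,28); WM=21
i=23 t=23 v=3: → [5,28); WM=24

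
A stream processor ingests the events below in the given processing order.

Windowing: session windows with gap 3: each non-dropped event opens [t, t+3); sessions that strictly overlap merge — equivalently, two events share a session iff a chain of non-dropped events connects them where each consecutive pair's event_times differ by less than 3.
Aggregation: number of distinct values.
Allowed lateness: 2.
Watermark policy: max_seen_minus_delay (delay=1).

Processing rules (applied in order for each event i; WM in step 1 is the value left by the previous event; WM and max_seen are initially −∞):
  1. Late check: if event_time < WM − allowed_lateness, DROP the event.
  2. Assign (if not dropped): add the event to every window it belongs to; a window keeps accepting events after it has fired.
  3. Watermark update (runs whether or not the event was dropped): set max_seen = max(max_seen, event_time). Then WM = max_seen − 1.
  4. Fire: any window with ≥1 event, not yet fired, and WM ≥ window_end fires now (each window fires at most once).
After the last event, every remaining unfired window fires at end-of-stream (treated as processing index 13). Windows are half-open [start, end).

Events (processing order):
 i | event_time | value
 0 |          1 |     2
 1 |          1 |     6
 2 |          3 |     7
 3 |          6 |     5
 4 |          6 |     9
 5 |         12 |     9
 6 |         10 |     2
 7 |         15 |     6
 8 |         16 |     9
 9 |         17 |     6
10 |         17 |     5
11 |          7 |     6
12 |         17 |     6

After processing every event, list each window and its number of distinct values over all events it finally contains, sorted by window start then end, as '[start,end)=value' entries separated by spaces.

[1,6)=3 [6,9)=2 [10,15)=2 [15,20)=3

i=0 t=1 v=2: → [1,4); WM=0
i=1 t=1 v=6: → [1,4); WM=0
i=2 t=3 v=7: → [1,6); WM=2
i=3 t=6 v=5: → [6,9); WM=5
i=4 t=6 v=9: → [6,9); WM=5
i=5 t=12 v=9: → [12,15); WM=11
i=6 t=10 v=2: → [10,15); WM=11
i=7 t=15 v=6: → [15,18); WM=14
i=8 t=16 v=9: → [15,19); WM=15
i=9 t=17 v=6: → [15,20); WM=16
i=10 t=17 v=5: → [15,20); WM=16
i=11 t=7 v=6: DROP (t<16-2); WM=16
i=12 t=17 v=6: → [15,20); WM=16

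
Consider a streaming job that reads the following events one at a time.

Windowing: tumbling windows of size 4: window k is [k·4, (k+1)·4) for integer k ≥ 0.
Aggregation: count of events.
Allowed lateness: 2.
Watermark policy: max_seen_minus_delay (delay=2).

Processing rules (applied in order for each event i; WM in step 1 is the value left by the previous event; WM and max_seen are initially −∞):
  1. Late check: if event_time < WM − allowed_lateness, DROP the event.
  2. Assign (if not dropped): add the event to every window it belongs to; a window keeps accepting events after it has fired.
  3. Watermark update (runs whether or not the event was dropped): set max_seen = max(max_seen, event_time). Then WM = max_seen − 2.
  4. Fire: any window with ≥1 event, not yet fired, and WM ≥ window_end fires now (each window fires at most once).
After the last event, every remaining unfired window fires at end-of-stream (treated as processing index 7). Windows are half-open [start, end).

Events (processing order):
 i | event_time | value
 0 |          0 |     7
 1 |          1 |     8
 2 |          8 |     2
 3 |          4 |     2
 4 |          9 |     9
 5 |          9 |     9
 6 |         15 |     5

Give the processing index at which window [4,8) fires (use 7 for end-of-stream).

6

i=0 t=0 v=7: → [0,4); WM=-2
i=1 t=1 v=8: → [0,4); WM=-1
i=2 t=8 v=2: → [8,12); WM=6; [0,4) fires=2
i=3 t=4 v=2: → [4,8); WM=6
i=4 t=9 v=9: → [8,12); WM=7
i=5 t=9 v=9: → [8,12); WM=7
i=6 t=15 v=5: → [12,16); WM=13; [4,8) fires=1 [8,12) fires=3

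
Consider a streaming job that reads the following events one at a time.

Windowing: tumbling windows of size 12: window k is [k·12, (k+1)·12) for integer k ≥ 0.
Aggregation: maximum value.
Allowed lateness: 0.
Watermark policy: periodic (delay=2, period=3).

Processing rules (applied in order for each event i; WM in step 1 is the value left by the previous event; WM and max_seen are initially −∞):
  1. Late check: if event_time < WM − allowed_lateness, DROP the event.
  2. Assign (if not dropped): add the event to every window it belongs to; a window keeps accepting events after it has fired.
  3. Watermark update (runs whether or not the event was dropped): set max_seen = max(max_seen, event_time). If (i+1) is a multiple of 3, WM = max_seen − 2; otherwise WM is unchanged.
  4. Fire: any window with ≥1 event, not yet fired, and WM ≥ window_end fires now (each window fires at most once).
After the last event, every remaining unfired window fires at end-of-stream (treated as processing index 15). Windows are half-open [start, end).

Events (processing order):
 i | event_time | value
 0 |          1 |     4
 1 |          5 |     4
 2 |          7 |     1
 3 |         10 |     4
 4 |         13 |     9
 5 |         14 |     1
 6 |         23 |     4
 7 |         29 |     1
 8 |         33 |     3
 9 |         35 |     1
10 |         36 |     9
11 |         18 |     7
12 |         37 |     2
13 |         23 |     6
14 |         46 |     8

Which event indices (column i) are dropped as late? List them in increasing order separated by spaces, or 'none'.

11 13

i=0 t=1 v=4: → [0,12); WM=−∞
i=1 t=5 v=4: → [0,12); WM=−∞
i=2 t=7 v=1: → [0,12); WM=5
i=3 t=10 v=4: → [0,12); WM=5
i=4 t=13 v=9: → [12,24); WM=5
i=5 t=14 v=1: → [12,24); WM=12; [0,12) fires=4
i=6 t=23 v=4: → [12,24); WM=12
i=7 t=29 v=1: → [24,36); WM=12
i=8 t=33 v=3: → [24,36); WM=31; [12,24) fires=9
i=9 t=35 v=1: → [24,36); WM=31
i=10 t=36 v=9: → [36,48); WM=31
i=11 t=18 v=7: DROP (t<31-0); WM=34
i=12 t=37 v=2: → [36,48); WM=34
i=13 t=23 v=6: DROP (t<34-0); WM=34
i=14 t=46 v=8: → [36,48); WM=44; [24,36) fires=3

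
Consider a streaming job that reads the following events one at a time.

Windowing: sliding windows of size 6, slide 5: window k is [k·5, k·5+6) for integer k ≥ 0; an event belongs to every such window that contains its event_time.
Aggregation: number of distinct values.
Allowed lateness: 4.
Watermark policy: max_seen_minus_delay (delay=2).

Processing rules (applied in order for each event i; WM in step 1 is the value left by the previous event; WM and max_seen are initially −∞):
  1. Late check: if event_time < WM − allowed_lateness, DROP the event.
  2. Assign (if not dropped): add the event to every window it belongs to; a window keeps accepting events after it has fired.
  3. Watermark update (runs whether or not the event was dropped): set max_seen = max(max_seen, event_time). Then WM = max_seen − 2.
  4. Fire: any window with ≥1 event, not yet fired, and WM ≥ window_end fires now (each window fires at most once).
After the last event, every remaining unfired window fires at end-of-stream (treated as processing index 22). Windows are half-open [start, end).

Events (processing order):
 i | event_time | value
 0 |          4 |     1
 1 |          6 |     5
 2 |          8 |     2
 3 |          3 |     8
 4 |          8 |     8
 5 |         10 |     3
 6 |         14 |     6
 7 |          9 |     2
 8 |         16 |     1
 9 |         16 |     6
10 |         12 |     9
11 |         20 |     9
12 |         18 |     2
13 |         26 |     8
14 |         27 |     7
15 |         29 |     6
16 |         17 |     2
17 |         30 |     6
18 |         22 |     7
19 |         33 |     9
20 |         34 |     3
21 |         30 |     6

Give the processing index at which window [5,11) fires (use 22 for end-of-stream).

6

i=0 t=4 v=1: → [0,6); WM=2
i=1 t=6 v=5: → [5,11); WM=4
i=2 t=8 v=2: → [5,11); WM=6; [0,6) fires=1
i=3 t=3 v=8: → [0,6); WM=6
i=4 t=8 v=8: → [5,11); WM=6
i=5 t=10 v=3: → [10,16),[5,11); WM=8
i=6 t=14 v=6: → [10,16); WM=12; [5,11) fires=4
i=7 t=9 v=2: → [5,11); WM=12
i=8 t=16 v=1: → [15,21); WM=14
i=9 t=16 v=6: → [15,21); WM=14
i=10 t=12 v=9: → [10,16); WM=14
i=11 t=20 v=9: → [20,26),[15,21); WM=18; [10,16) fires=3
i=12 t=18 v=2: → [15,21); WM=18
i=13 t=26 v=8: → [25,31); WM=24; [15,21) fires=4
i=14 t=27 v=7: → [25,31); WM=25
i=15 t=29 v=6: → [25,31); WM=27; [20,26) fires=1
i=16 t=17 v=2: DROP (t<27-4); WM=27
i=17 t=30 v=6: → [30,36),[25,31); WM=28
i=18 t=22 v=7: DROP (t<28-4); WM=28
i=19 t=33 v=9: → [30,36); WM=31; [25,31) fires=3
i=20 t=34 v=3: → [30,36); WM=32
i=21 t=30 v=6: → [30,36),[25,31); WM=32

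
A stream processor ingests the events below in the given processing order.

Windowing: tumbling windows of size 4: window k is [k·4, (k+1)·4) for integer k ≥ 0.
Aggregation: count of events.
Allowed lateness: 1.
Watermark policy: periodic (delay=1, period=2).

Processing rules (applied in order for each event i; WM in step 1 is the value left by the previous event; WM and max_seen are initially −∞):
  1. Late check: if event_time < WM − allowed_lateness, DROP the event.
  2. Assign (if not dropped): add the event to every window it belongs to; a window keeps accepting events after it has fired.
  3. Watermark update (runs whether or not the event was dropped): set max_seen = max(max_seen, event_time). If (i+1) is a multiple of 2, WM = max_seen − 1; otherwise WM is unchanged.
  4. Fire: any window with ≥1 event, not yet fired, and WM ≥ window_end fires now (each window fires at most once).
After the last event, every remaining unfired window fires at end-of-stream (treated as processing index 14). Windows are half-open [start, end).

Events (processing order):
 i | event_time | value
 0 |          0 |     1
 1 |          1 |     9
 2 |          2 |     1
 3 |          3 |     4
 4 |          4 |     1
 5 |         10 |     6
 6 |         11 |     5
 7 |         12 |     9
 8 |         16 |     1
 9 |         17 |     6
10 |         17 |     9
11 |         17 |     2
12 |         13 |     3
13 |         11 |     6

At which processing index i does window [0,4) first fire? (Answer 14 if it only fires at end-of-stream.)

5

i=0 t=0 v=1: → [0,4); WM=−∞
i=1 t=1 v=9: → [0,4); WM=0
i=2 t=2 v=1: → [0,4); WM=0
i=3 t=3 v=4: → [0,4); WM=2
i=4 t=4 v=1: → [4,8); WM=2
i=5 t=10 v=6: → [8,12); WM=9; [0,4) fires=4 [4,8) fires=1
i=6 t=11 v=5: → [8,12); WM=9
i=7 t=12 v=9: → [12,16); WM=11
i=8 t=16 v=1: → [16,20); WM=11
i=9 t=17 v=6: → [16,20); WM=16; [8,12) fires=2 [12,16) fires=1
i=10 t=17 v=9: → [16,20); WM=16
i=11 t=17 v=2: → [16,20); WM=16
i=12 t=13 v=3: DROP (t<16-1); WM=16
i=13 t=11 v=6: DROP (t<16-1); WM=16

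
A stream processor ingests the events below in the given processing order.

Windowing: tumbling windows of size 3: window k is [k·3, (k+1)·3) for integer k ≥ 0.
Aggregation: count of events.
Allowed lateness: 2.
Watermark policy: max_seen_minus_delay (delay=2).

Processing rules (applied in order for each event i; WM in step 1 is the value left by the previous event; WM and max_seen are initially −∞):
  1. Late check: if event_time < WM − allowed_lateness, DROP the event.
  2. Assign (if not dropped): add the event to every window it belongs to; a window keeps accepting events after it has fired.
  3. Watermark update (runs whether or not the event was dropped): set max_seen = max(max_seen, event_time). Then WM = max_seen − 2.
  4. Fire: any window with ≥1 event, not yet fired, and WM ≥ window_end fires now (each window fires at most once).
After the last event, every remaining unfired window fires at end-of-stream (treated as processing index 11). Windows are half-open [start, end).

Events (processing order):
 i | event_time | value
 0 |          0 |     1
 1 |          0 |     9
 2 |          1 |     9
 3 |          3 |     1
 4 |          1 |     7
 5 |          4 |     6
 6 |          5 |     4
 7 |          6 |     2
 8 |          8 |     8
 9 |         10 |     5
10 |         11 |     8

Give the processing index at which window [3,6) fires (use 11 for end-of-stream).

8

i=0 t=0 v=1: → [0,3); WM=-2
i=1 t=0 v=9: → [0,3); WM=-2
i=2 t=1 v=9: → [0,3); WM=-1
i=3 t=3 v=1: → [3,6); WM=1
i=4 t=1 v=7: → [0,3); WM=1
i=5 t=4 v=6: → [3,6); WM=2
i=6 t=5 v=4: → [3,6); WM=3; [0,3) fires=4
i=7 t=6 v=2: → [6,9); WM=4
i=8 t=8 v=8: → [6,9); WM=6; [3,6) fires=3
i=9 t=10 v=5: → [9,12); WM=8
i=10 t=11 v=8: → [9,12); WM=9; [6,9) fires=2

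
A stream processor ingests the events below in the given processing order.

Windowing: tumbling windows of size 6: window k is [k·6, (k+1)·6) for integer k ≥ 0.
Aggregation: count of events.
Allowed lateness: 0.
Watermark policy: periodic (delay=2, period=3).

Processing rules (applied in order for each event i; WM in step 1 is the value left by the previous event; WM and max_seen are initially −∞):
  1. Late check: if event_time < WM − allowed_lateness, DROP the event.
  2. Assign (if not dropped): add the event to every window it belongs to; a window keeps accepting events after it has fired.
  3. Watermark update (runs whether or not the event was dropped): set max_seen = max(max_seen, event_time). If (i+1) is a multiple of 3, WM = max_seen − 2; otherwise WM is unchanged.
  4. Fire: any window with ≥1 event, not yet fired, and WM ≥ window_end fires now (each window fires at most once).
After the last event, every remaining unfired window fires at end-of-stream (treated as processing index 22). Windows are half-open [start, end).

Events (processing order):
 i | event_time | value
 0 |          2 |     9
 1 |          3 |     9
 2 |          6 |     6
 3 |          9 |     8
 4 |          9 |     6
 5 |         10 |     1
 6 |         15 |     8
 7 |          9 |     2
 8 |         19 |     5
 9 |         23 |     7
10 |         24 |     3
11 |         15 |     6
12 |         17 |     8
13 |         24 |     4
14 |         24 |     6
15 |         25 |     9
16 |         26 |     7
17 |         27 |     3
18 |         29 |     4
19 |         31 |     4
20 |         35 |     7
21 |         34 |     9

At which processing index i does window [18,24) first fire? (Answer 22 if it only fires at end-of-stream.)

17

i=0 t=2 v=9: → [0,6); WM=−∞
i=1 t=3 v=9: → [0,6); WM=−∞
i=2 t=6 v=6: → [6,12); WM=4
i=3 t=9 v=8: → [6,12); WM=4
i=4 t=9 v=6: → [6,12); WM=4
i=5 t=10 v=1: → [6,12); WM=8; [0,6) fires=2
i=6 t=15 v=8: → [12,18); WM=8
i=7 t=9 v=2: → [6,12); WM=8
i=8 t=19 v=5: → [18,24); WM=17; [6,12) fires=5
i=9 t=23 v=7: → [18,24); WM=17
i=10 t=24 v=3: → [24,30); WM=17
i=11 t=15 v=6: DROP (t<17-0); WM=22; [12,18) fires=1
i=12 t=17 v=8: DROP (t<22-0); WM=22
i=13 t=24 v=4: → [24,30); WM=22
i=14 t=24 v=6: → [24,30); WM=22
i=15 t=25 v=9: → [24,30); WM=22
i=16 t=26 v=7: → [24,30); WM=22
i=17 t=27 v=3: → [24,30); WM=25; [18,24) fires=2
i=18 t=29 v=4: → [24,30); WM=25
i=19 t=31 v=4: → [30,36); WM=25
i=20 t=35 v=7: → [30,36); WM=33; [24,30) fires=7
i=21 t=34 v=9: → [30,36); WM=33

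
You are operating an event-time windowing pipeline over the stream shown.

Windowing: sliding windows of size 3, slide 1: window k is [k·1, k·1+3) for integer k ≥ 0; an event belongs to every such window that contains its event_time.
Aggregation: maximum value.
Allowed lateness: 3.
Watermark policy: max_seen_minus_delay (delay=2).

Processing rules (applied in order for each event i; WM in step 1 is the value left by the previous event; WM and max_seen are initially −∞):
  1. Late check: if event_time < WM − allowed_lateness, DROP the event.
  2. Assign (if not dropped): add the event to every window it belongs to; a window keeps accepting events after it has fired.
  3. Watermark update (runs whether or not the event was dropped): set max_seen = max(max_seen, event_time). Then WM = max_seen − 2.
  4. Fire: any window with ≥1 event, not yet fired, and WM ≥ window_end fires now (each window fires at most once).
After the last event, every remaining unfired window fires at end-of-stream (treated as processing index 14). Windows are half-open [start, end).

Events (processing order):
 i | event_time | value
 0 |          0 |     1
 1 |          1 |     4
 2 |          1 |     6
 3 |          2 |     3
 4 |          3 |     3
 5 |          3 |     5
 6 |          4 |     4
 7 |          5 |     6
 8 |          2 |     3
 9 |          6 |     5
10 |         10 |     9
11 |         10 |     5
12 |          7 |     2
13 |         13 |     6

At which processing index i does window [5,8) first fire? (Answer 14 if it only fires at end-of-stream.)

i=0 t=0 v=1: → [0,3); WM=-2
i=1 t=1 v=4: → [1,4),[0,3); WM=-1
i=2 t=1 v=6: → [1,4),[0,3); WM=-1
i=3 t=2 v=3: → [2,5),[1,4),[0,3); WM=0
i=4 t=3 v=3: → [3,6),[2,5),[1,4); WM=1
i=5 t=3 v=5: → [3,6),[2,5),[1,4); WM=1
i=6 t=4 v=4: → [4,7),[3,6),[2,5); WM=2
i=7 t=5 v=6: → [5,8),[4,7),[3,6); WM=3; [0,3) fires=6
i=8 t=2 v=3: → [2,5),[1,4),[0,3); WM=3
i=9 t=6 v=5: → [6,9),[5,8),[4,7); WM=4; [1,4) fires=6
i=10 t=10 v=9: → [10,13),[9,12),[8,11); WM=8; [2,5) fires=5 [3,6) fires=6 [4,7) fires=6 [5,8) fires=6
i=11 t=10 v=5: → [10,13),[9,12),[8,11); WM=8
i=12 t=7 v=2: → [7,10),[6,9),[5,8); WM=8
i=13 t=13 v=6: → [13,16),[12,15),[11,14); WM=11; [6,9) fires=5 [7,10) fires=2 [8,11) fires=9

10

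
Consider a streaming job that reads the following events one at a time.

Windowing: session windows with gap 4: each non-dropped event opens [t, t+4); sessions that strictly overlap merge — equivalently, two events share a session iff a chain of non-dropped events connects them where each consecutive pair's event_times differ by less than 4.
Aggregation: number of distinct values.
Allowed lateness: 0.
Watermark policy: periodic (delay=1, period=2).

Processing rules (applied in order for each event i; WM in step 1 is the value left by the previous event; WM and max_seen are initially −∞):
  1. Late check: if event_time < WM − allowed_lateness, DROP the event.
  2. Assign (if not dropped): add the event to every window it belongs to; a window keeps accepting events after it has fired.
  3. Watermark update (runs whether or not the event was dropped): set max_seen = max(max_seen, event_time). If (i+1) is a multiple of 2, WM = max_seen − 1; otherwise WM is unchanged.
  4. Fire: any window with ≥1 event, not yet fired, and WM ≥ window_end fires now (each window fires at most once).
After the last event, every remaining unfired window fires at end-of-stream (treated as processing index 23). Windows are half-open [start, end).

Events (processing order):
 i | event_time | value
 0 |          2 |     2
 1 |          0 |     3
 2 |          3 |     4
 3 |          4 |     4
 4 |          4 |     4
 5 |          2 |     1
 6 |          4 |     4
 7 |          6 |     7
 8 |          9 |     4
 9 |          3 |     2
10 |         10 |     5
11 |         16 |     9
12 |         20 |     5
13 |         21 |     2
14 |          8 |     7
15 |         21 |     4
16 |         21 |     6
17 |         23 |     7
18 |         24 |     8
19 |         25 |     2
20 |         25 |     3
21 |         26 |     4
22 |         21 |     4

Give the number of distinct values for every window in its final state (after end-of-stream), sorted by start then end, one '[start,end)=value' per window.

i=0 t=2 v=2: → [2,6); WM=−∞
i=1 t=0 v=3: → [0,6); WM=1
i=2 t=3 v=4: → [0,7); WM=1
i=3 t=4 v=4: → [0,8); WM=3
i=4 t=4 v=4: → [0,8); WM=3
i=5 t=2 v=1: DROP (t<3-0); WM=3
i=6 t=4 v=4: → [0,8); WM=3
i=7 t=6 v=7: → [0,10); WM=5
i=8 t=9 v=4: → [0,13); WM=5
i=9 t=3 v=2: DROP (t<5-0); WM=8
i=10 t=10 v=5: → [0,14); WM=8
i=11 t=16 v=9: → [16,20); WM=15
i=12 t=20 v=5: → [20,24); WM=15
i=13 t=21 v=2: → [20,25); WM=20
i=14 t=8 v=7: DROP (t<20-0); WM=20
i=15 t=21 v=4: → [20,25); WM=20
i=16 t=21 v=6: → [20,25); WM=20
i=17 t=23 v=7: → [20,27); WM=22
i=18 t=24 v=8: → [20,28); WM=22
i=19 t=25 v=2: → [20,29); WM=24
i=20 t=25 v=3: → [20,29); WM=24
i=21 t=26 v=4: → [20,30); WM=25
i=22 t=21 v=4: DROP (t<25-0); WM=25

[0,14)=5 [16,20)=1 [20,30)=7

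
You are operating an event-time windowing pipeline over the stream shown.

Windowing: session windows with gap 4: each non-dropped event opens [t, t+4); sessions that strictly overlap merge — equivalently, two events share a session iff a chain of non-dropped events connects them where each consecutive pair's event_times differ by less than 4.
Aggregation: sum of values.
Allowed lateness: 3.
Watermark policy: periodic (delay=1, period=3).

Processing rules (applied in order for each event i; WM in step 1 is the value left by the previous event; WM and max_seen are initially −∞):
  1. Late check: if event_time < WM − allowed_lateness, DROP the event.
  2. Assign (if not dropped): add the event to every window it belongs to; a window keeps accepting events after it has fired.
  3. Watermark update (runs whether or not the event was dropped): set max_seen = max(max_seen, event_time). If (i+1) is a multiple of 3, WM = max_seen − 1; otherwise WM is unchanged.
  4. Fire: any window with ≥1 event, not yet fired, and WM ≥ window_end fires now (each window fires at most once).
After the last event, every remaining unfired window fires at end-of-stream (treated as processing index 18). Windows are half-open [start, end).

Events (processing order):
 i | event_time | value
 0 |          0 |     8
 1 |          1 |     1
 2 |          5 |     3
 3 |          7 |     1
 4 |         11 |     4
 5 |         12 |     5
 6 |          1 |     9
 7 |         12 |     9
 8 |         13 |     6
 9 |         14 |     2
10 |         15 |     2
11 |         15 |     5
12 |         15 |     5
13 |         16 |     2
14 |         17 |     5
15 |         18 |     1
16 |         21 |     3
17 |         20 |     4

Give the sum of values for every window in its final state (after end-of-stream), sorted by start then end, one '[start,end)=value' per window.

[0,5)=9 [5,11)=4 [11,25)=53

i=0 t=0 v=8: → [0,4); WM=−∞
i=1 t=1 v=1: → [0,5); WM=−∞
i=2 t=5 v=3: → [5,9); WM=4
i=3 t=7 v=1: → [5,11); WM=4
i=4 t=11 v=4: → [11,15); WM=4
i=5 t=12 v=5: → [11,16); WM=11
i=6 t=1 v=9: DROP (t<11-3); WM=11
i=7 t=12 v=9: → [11,16); WM=11
i=8 t=13 v=6: → [11,17); WM=12
i=9 t=14 v=2: → [11,18); WM=12
i=10 t=15 v=2: → [11,19); WM=12
i=11 t=15 v=5: → [11,19); WM=14
i=12 t=15 v=5: → [11,19); WM=14
i=13 t=16 v=2: → [11,20); WM=14
i=14 t=17 v=5: → [11,21); WM=16
i=15 t=18 v=1: → [11,22); WM=16
i=16 t=21 v=3: → [11,25); WM=16
i=17 t=20 v=4: → [11,25); WM=20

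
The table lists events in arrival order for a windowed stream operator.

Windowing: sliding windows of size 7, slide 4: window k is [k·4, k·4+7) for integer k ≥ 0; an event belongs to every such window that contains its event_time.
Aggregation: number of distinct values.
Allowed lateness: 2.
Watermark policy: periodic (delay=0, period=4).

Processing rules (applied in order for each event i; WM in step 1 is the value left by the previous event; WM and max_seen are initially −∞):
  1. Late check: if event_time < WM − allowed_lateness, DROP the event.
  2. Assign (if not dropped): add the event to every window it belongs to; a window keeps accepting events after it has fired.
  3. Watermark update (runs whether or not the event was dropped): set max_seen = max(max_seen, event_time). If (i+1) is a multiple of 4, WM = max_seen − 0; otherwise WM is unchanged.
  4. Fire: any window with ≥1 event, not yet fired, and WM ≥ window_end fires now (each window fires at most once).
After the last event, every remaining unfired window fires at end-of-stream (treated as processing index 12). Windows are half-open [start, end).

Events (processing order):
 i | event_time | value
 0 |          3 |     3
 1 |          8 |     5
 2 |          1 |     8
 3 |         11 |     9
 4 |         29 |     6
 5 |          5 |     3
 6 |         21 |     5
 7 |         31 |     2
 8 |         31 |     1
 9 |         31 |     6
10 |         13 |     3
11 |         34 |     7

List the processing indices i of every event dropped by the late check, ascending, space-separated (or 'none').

i=0 t=3 v=3: → [0,7); WM=−∞
i=1 t=8 v=5: → [8,15),[4,11); WM=−∞
i=2 t=1 v=8: → [0,7); WM=−∞
i=3 t=11 v=9: → [8,15); WM=11; [0,7) fires=2 [4,11) fires=1
i=4 t=29 v=6: → [28,35),[24,31); WM=11
i=5 t=5 v=3: DROP (t<11-2); WM=11
i=6 t=21 v=5: → [20,27),[16,23); WM=11
i=7 t=31 v=2: → [28,35); WM=31; [8,15) fires=2 [16,23) fires=1 [20,27) fires=1 [24,31) fires=1
i=8 t=31 v=1: → [28,35); WM=31
i=9 t=31 v=6: → [28,35); WM=31
i=10 t=13 v=3: DROP (t<31-2); WM=31
i=11 t=34 v=7: → [32,39),[28,35); WM=34

5 10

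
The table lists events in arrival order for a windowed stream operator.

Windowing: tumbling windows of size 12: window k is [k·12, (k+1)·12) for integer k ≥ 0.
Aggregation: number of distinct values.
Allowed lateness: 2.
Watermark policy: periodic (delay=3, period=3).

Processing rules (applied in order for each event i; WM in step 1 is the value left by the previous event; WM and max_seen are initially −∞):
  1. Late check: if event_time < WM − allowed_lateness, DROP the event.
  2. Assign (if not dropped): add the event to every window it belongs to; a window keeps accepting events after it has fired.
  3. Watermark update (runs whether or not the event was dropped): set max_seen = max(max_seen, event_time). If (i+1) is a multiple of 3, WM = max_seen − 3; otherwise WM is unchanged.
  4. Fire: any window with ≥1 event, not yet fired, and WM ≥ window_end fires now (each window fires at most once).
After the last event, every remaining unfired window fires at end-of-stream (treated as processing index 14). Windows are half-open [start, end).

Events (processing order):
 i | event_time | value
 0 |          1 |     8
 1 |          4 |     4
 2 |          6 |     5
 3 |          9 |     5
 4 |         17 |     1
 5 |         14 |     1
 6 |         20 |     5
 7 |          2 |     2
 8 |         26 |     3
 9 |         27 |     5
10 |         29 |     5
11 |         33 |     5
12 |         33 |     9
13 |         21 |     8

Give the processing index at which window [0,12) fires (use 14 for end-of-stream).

5

i=0 t=1 v=8: → [0,12); WM=−∞
i=1 t=4 v=4: → [0,12); WM=−∞
i=2 t=6 v=5: → [0,12); WM=3
i=3 t=9 v=5: → [0,12); WM=3
i=4 t=17 v=1: → [12,24); WM=3
i=5 t=14 v=1: → [12,24); WM=14; [0,12) fires=3
i=6 t=20 v=5: → [12,24); WM=14
i=7 t=2 v=2: DROP (t<14-2); WM=14
i=8 t=26 v=3: → [24,36); WM=23
i=9 t=27 v=5: → [24,36); WM=23
i=10 t=29 v=5: → [24,36); WM=23
i=11 t=33 v=5: → [24,36); WM=30; [12,24) fires=2
i=12 t=33 v=9: → [24,36); WM=30
i=13 t=21 v=8: DROP (t<30-2); WM=30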